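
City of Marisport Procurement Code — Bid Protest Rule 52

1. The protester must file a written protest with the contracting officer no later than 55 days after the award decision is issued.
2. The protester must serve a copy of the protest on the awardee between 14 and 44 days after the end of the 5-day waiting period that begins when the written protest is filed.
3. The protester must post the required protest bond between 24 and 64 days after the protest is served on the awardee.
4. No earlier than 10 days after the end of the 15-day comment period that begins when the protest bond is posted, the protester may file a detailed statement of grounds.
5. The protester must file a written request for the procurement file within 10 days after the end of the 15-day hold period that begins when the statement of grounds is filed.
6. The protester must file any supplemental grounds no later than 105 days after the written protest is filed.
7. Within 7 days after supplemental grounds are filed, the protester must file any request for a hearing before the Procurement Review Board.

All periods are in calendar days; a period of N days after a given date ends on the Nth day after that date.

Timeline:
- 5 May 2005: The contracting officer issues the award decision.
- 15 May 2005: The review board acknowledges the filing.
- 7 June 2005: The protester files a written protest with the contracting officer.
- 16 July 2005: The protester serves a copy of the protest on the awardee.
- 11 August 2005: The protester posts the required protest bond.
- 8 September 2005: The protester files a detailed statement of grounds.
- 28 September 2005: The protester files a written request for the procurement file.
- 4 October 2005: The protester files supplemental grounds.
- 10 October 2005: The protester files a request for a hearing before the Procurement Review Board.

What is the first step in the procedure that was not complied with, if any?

Step 1: 55 days after 5 May 2005 (when the award decision is issued) is 29 June 2005; 7 June 2005 is within that limit.
Step 2: the window is 14–44 days after 12 June 2005 (end of the 5-day waiting period, which began when the written protest is filed on 7 June 2005), so 26 June 2005 through 26 July 2005; done 16 July 2005, which is between those dates.
Step 3: the window is 24–64 days after 16 July 2005 (when the protest is served on the awardee), so 9 August 2005 through 18 September 2005; done 11 August 2005, which is between those dates.
Step 4: the earliest permitted date is 10 days after 26 August 2005 (end of the 15-day comment period, which began when the protest bond is posted on 11 August 2005), i.e. 5 September 2005; done 8 September 2005, after the minimum wait.
Step 5: 10 days after 23 September 2005 (end of the 15-day hold period, which began when the statement of grounds is filed on 8 September 2005) is 3 October 2005; completed 28 September 2005, before the deadline.
Step 6: 105 days after 7 June 2005 (when the written protest is filed) is 20 September 2005; 4 October 2005 misses that deadline by 14 days.
The procedure was therefore not followed at step 6.

Step 6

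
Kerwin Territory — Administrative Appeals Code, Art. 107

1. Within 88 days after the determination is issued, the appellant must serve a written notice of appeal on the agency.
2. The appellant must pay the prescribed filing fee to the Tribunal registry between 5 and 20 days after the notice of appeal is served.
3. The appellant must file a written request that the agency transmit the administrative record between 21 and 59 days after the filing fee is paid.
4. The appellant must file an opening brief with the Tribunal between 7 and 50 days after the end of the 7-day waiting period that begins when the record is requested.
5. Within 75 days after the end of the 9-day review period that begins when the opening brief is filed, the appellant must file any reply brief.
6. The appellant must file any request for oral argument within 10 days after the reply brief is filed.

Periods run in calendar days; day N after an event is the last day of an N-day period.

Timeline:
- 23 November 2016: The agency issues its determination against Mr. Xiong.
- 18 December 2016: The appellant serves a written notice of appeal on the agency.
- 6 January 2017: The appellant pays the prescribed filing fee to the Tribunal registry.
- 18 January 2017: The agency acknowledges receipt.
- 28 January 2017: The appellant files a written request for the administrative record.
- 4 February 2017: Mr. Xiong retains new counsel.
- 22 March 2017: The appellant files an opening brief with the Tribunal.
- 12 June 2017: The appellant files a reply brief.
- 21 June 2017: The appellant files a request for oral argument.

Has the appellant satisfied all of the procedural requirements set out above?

Step 1 — counting 88 days from 23 November 2016 (when the determination is issued) gives a deadline of 19 February 2017; 18 December 2016 is within that limit.
Step 2 — 5 and 20 days from 18 December 2016 (when the notice of appeal is served) are 23 December 2016 and 7 January 2017 respectively; 6 January 2017 falls inside that range.
Step 3 — 21 and 59 days from 6 January 2017 (when the filing fee is paid) are 27 January 2017 and 6 March 2017 respectively; done 28 January 2017 — within the window.
Step 4 — 7 and 50 days from 4 February 2017 (end of the 7-day waiting period, which began when the record is requested on 28 January 2017) are 11 February 2017 and 26 March 2017 respectively; done 22 March 2017, which is between those dates.
Step 5 — counting 75 days from 31 March 2017 (end of the 9-day review period, which began when the opening brief is filed on 22 March 2017) gives a deadline of 14 June 2017; 12 June 2017 is within that limit.
Step 6 — counting 10 days from 12 June 2017 (when the reply brief is filed) gives a deadline of 22 June 2017; done 21 June 2017 — timely.

Yes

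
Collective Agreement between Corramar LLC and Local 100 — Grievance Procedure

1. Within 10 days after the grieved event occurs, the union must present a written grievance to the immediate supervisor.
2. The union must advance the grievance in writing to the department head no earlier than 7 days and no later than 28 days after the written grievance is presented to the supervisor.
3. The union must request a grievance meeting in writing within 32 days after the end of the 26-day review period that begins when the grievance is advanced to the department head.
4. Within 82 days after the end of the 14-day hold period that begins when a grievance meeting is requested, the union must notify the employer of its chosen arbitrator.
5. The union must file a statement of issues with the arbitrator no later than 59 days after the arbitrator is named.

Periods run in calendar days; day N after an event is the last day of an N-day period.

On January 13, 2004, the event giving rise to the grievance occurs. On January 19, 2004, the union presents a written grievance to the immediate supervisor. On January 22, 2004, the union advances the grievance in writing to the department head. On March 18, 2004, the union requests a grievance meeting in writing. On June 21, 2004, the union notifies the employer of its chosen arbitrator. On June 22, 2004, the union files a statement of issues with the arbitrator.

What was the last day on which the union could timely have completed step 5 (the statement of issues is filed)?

Step 5 runs from June 21, 2004, when the arbitrator is named. 59 days after June 21, 2004 is August 19, 2004.

August 19, 2004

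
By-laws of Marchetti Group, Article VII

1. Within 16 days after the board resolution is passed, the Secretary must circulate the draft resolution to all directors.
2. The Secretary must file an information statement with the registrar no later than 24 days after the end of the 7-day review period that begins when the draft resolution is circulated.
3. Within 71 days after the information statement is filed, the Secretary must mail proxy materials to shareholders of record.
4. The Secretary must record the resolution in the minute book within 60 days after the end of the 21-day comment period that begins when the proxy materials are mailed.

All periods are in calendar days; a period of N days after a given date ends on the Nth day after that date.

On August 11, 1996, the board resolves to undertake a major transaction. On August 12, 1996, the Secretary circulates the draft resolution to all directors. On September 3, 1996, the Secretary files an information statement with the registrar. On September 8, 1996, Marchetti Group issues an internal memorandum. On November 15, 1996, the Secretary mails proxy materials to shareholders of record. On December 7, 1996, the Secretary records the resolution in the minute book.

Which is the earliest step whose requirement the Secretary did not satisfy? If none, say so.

Step 3

(1) due by August 11, 1996 + 16 days = August 27, 1996; August 12, 1996 is within that limit.
(2) due by August 19, 1996 + 24 days = September 12, 1996; done September 3, 1996 — timely.
(3) due by September 3, 1996 + 71 days = November 13, 1996; not done until November 15, 1996, 2 days after the deadline.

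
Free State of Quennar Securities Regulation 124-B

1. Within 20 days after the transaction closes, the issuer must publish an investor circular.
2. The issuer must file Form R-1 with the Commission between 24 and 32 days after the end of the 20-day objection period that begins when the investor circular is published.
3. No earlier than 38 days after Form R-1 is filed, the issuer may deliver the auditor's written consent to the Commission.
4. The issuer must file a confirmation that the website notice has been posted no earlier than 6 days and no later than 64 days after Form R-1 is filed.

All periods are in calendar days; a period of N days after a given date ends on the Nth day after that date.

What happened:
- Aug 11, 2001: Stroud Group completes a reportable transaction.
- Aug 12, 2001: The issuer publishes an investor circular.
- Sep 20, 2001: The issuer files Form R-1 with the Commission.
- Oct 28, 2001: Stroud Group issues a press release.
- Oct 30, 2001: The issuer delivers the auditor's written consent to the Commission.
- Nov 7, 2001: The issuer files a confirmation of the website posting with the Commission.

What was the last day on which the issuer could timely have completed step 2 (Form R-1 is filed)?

Oct 3, 2001

The investor circular is published on Aug 12, 2001; the 20-day objection period therefore ends Sep 1, 2001, and step 2 runs from that date. The window is 24–32 days after Sep 1, 2001; it closes on Oct 3, 2001.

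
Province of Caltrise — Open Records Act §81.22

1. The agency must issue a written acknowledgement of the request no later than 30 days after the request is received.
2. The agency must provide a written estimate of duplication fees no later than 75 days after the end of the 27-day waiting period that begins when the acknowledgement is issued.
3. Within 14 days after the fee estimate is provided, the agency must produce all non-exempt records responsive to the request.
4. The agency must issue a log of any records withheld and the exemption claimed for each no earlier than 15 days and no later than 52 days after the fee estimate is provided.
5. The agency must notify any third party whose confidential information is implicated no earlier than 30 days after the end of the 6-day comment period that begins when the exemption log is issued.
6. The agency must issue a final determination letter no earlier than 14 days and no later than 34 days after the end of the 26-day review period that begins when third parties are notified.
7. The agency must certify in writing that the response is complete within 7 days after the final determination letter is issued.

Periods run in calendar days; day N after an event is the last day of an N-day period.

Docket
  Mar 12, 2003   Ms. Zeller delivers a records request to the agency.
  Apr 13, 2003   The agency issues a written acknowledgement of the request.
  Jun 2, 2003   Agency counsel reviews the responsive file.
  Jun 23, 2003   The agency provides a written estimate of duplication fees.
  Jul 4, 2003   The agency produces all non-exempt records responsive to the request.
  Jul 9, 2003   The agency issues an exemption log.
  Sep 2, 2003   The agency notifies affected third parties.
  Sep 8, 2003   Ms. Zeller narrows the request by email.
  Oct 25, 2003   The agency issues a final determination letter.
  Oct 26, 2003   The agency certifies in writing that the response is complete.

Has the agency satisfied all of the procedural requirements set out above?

No

(1) due by Mar 12, 2003 + 30 days = Apr 11, 2003; Apr 13, 2003 misses that deadline by 2 days.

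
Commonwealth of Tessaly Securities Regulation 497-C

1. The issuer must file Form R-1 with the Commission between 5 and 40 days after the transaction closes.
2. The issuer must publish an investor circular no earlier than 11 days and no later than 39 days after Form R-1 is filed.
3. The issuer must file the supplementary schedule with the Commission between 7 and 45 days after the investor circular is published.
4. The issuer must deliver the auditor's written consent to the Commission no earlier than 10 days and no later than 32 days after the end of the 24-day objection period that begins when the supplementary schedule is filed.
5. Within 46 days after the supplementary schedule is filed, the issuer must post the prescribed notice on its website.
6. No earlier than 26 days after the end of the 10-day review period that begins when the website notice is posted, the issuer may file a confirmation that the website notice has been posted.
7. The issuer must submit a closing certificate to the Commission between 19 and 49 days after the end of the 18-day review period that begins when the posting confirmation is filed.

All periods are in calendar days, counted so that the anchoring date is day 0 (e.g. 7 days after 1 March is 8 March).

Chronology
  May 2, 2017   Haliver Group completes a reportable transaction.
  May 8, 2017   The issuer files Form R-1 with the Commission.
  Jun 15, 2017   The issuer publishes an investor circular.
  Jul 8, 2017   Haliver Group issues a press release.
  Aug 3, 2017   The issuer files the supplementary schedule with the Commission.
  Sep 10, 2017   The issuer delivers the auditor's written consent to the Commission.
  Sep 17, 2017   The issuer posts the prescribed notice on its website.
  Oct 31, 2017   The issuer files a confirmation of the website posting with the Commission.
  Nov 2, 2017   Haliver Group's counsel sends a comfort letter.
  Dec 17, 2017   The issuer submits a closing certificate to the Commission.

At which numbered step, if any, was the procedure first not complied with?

Step 3

Step 1 — 5 and 40 days from May 2, 2017 (when the transaction closes) are May 7, 2017 and Jun 11, 2017 respectively; May 8, 2017 falls inside that range.
Step 2 — 11 and 39 days from May 8, 2017 (when Form R-1 is filed) are May 19, 2017 and Jun 16, 2017 respectively; done Jun 15, 2017, which is between those dates.
Step 3 — 7 and 45 days from Jun 15, 2017 (when the investor circular is published) are Jun 22, 2017 and Jul 30, 2017 respectively; Aug 3, 2017 is 4 days past the end of the window.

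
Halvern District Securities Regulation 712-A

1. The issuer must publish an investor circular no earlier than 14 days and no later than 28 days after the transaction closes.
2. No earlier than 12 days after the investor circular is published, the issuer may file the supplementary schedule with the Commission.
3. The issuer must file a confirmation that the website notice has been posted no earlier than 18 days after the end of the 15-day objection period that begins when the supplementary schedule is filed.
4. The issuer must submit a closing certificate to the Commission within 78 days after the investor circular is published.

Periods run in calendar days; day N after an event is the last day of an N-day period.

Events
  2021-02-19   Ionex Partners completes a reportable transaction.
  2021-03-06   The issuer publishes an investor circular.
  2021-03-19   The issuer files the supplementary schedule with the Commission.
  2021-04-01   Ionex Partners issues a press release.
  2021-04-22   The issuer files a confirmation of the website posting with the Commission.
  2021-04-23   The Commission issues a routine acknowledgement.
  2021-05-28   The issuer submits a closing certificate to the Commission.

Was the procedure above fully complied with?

No

(1) the permitted window runs from 2021-02-19 + 14 = 2021-03-05 to 2021-02-19 + 28 = 2021-03-19; done 2021-03-06 — within the window.
(2) permitted from 2021-03-06 + 12 days = 2021-03-18 onward; done 2021-03-19 — permitted.
(3) permitted from 2021-04-03 + 18 days = 2021-04-21 onward; done 2021-04-22, after the minimum wait.
(4) due by 2021-03-06 + 78 days = 2021-05-23; not done until 2021-05-28, 5 days after the deadline.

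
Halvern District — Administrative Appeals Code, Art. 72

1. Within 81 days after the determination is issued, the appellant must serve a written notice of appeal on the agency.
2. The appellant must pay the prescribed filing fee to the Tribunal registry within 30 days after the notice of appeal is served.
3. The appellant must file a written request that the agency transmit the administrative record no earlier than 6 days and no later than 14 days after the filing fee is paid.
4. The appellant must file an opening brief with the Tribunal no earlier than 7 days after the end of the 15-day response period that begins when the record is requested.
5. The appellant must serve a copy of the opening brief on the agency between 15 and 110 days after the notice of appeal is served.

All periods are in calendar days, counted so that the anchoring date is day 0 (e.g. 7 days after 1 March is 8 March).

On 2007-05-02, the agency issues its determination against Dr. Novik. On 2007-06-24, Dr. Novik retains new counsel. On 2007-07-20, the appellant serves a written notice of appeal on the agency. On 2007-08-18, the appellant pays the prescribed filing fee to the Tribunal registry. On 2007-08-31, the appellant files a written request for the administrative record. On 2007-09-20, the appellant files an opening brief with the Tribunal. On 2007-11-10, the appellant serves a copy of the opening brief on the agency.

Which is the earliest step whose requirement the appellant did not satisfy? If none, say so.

(1) due by 2007-05-02 + 81 days = 2007-07-22; done 2007-07-20 — timely.
(2) due by 2007-07-20 + 30 days = 2007-08-19; done 2007-08-18 — timely.
(3) the permitted window runs from 2007-08-18 + 6 = 2007-08-24 to 2007-08-18 + 14 = 2007-09-01; 2007-08-31 falls inside that range.
(4) permitted from 2007-09-15 + 7 days = 2007-09-22 onward; acted on 2007-09-20, 2 days prematurely.
No need to go further; step 4 was not satisfied.

Step 4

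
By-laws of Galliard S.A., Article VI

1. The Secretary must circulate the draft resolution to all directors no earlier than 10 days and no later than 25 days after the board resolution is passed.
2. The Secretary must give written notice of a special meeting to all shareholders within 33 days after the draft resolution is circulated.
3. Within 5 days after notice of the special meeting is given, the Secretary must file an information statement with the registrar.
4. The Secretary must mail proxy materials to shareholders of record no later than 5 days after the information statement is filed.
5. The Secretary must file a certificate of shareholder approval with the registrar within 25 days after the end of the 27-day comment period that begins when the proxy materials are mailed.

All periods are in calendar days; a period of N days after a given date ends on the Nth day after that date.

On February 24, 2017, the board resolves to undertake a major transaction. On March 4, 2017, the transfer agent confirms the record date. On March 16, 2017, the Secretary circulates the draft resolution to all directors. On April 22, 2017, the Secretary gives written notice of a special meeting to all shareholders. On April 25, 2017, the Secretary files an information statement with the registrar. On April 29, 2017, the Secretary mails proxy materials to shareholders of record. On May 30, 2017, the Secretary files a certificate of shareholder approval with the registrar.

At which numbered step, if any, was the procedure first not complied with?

Step 1: the window is 10–25 days after February 24, 2017 (when the board resolution is passed), so March 6, 2017 through March 21, 2017; done March 16, 2017 — within the window.
Step 2: 33 days after March 16, 2017 (when the draft resolution is circulated) is April 18, 2017; April 22, 2017 misses that deadline by 4 days.
No need to go further; step 2 was not satisfied.

Step 2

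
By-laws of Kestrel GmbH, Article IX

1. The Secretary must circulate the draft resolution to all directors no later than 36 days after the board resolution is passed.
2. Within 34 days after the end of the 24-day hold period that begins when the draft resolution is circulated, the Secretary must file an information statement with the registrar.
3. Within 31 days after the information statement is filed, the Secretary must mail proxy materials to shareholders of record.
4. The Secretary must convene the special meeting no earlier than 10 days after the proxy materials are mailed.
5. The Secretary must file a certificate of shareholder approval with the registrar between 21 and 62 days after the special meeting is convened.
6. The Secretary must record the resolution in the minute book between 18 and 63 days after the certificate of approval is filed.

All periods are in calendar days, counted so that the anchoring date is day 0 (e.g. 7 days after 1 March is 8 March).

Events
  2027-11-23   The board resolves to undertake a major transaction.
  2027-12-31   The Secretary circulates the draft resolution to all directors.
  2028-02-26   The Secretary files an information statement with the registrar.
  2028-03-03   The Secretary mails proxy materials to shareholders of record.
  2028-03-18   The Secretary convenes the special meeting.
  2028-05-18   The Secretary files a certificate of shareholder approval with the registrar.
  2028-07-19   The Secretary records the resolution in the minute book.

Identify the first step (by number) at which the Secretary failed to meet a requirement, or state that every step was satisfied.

Step 1

Step 1 — counting 36 days from 2027-11-23 (when the board resolution is passed) gives a deadline of 2027-12-29; done 2027-12-31 — 2 days late.
That is the first point of non-compliance.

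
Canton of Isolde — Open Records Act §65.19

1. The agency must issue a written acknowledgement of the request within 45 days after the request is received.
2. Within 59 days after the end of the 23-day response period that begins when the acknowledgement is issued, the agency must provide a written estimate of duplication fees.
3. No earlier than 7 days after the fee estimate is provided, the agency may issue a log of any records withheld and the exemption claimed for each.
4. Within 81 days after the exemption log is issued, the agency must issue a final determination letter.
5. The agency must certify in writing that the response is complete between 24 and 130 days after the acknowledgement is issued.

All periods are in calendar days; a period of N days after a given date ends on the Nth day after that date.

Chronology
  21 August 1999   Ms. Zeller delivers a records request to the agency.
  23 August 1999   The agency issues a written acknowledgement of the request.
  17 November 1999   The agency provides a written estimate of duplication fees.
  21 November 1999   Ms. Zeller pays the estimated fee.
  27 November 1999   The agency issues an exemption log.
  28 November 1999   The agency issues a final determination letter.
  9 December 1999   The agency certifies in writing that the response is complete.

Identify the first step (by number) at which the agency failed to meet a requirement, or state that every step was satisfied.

Step 2

Step 1: 45 days after 21 August 1999 (when the request is received) is 5 October 1999; completed 23 August 1999, before the deadline.
Step 2: 59 days after 15 September 1999 (end of the 23-day response period, which began when the acknowledgement is issued on 23 August 1999) is 13 November 1999; not done until 17 November 1999, 4 days after the deadline.
That is the first point of non-compliance.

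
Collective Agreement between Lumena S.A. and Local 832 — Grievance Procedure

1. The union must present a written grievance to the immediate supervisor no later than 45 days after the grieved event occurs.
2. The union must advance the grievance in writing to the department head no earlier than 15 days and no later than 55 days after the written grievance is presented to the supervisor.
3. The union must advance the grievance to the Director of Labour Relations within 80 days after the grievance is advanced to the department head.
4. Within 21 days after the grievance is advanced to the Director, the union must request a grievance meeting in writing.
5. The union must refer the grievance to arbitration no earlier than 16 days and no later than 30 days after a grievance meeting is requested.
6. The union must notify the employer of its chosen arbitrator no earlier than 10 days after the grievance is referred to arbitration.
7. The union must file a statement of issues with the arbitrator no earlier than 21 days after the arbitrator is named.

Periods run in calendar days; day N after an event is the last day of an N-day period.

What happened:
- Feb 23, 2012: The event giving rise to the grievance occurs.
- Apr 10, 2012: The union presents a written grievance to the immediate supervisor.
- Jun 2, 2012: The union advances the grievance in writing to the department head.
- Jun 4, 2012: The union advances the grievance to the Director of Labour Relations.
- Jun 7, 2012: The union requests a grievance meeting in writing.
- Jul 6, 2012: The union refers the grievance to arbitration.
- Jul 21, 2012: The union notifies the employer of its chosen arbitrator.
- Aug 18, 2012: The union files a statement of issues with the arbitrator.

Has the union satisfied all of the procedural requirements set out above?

No

Step 1 — counting 45 days from Feb 23, 2012 (when the grieved event occurs) gives a deadline of Apr 8, 2012; done Apr 10, 2012 — 2 days late.
The procedure was therefore not followed at step 1.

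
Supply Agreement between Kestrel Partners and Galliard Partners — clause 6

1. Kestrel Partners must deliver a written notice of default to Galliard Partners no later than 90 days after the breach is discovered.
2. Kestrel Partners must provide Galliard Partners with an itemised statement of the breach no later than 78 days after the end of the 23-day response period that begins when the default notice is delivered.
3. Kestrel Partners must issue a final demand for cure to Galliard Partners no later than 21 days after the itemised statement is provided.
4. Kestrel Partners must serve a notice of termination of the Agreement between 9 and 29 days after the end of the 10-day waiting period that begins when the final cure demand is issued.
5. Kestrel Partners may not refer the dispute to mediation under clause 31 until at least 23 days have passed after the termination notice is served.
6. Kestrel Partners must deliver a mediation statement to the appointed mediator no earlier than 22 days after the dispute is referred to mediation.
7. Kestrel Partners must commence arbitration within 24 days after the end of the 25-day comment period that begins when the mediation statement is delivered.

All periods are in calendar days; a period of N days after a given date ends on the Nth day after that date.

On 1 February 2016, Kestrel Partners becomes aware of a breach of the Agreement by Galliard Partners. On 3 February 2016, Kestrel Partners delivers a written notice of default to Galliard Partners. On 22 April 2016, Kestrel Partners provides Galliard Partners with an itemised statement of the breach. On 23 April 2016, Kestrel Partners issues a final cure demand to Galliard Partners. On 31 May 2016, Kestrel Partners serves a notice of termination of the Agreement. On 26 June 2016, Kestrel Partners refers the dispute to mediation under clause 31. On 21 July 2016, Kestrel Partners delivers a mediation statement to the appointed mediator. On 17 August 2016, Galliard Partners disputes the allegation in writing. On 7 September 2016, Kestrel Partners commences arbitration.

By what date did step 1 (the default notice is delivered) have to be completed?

1 May 2016

Step 1 runs from 1 February 2016, when the breach is discovered. 90 days after 1 February 2016 is 1 May 2016.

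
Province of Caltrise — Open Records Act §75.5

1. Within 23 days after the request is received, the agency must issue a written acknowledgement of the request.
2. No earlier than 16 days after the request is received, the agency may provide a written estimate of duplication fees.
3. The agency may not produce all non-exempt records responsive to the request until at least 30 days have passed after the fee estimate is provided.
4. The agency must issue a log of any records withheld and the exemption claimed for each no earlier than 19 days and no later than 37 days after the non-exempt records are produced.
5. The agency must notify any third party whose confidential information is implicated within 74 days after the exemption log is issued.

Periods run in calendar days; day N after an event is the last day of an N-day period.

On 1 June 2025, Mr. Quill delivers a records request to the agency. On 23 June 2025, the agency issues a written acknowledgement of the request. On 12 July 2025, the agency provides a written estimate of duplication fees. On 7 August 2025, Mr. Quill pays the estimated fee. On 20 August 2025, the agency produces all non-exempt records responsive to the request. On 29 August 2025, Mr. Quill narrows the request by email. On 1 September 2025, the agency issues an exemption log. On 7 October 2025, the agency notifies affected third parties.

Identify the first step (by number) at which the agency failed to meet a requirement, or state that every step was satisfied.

(1) due by 1 June 2025 + 23 days = 24 June 2025; 23 June 2025 is within that limit.
(2) permitted from 1 June 2025 + 16 days = 17 June 2025 onward; done 12 July 2025 — permitted.
(3) permitted from 12 July 2025 + 30 days = 11 August 2025 onward; done 20 August 2025, after the minimum wait.
(4) the permitted window runs from 20 August 2025 + 19 = 8 September 2025 to 20 August 2025 + 37 = 26 September 2025; 1 September 2025 is 7 days too early.
That is the first point of non-compliance.

Step 4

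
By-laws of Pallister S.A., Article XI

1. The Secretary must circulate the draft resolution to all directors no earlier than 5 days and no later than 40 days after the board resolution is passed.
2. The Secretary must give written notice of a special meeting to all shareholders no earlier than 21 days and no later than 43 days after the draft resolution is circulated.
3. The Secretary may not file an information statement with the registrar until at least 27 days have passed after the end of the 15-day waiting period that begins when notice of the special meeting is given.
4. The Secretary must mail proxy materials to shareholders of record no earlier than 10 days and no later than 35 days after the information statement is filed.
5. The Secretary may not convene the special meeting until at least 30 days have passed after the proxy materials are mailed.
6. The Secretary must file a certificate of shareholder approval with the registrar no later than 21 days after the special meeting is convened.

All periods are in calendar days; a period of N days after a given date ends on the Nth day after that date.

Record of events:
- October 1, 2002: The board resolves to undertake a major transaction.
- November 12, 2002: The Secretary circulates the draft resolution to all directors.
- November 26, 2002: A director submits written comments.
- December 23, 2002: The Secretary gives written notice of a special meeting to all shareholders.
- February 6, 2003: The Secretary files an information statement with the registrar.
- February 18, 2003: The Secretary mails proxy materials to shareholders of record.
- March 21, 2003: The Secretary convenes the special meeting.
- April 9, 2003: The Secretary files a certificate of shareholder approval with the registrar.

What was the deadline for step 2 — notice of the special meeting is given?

Step 2 runs from November 12, 2002, when the draft resolution is circulated. The window is 21–43 days after November 12, 2002; it closes on December 25, 2002.

December 25, 2002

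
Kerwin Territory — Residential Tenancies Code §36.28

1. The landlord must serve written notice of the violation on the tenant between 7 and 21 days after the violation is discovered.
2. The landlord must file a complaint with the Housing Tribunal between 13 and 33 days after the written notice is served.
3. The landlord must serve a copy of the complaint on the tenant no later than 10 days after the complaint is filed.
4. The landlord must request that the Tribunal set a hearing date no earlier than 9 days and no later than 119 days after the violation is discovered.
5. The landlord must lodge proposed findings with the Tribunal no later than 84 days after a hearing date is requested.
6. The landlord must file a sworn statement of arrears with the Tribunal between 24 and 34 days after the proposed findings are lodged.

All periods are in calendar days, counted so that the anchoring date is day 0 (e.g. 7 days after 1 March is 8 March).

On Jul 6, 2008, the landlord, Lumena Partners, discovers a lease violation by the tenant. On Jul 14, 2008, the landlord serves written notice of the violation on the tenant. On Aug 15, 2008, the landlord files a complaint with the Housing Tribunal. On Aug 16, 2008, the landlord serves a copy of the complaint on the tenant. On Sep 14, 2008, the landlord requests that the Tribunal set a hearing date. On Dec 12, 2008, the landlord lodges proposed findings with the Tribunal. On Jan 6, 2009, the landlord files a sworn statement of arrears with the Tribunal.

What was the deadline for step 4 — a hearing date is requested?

Nov 2, 2008

Step 4 runs from Jul 6, 2008, when the violation is discovered. The window is 9–119 days after Jul 6, 2008; it closes on Nov 2, 2008.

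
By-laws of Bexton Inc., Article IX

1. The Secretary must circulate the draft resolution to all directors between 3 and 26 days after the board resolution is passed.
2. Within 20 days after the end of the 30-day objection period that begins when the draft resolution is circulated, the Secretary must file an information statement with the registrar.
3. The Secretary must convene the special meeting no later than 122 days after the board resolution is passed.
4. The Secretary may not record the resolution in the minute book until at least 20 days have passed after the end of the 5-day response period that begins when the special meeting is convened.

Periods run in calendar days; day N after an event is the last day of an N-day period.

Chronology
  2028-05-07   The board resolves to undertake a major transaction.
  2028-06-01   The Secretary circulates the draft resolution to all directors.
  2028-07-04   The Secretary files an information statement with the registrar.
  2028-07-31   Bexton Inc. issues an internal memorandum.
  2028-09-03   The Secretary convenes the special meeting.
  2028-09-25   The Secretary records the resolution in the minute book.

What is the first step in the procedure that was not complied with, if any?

Step 4

(1) the permitted window runs from 2028-05-07 + 3 = 2028-05-10 to 2028-05-07 + 26 = 2028-06-02; done 2028-06-01, which is between those dates.
(2) due by 2028-07-01 + 20 days = 2028-07-21; completed 2028-07-04, before the deadline.
(3) due by 2028-05-07 + 122 days = 2028-09-06; done 2028-09-03 — timely.
(4) permitted from 2028-09-08 + 20 days = 2028-09-28 onward; 2028-09-25 is 3 days before the earliest permitted date.
The analysis stops there.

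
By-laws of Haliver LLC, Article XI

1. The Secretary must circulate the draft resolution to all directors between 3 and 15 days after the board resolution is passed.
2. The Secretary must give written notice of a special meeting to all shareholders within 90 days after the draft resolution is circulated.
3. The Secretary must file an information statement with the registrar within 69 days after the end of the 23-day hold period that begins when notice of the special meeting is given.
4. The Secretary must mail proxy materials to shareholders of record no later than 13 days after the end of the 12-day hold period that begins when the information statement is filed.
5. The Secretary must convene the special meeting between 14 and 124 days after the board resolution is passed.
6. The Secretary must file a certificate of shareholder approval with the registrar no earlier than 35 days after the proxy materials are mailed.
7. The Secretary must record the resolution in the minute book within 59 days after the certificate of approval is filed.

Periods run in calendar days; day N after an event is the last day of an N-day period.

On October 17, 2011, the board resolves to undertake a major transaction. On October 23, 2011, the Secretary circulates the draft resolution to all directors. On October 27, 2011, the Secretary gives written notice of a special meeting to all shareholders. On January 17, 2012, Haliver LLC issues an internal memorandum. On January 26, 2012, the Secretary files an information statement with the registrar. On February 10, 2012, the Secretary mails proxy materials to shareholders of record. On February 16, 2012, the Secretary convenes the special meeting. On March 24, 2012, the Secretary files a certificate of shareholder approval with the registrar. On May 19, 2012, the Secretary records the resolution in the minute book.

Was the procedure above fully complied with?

Step 1: the window is 3–15 days after October 17, 2011 (when the board resolution is passed), so October 20, 2011 through November 1, 2011; done October 23, 2011, which is between those dates.
Step 2: 90 days after October 23, 2011 (when the draft resolution is circulated) is January 21, 2012; October 27, 2011 is within that limit.
Step 3: 69 days after November 19, 2011 (end of the 23-day hold period, which began when notice of the special meeting is given on October 27, 2011) is January 27, 2012; completed January 26, 2012, before the deadline.
Step 4: 13 days after February 7, 2012 (end of the 12-day hold period, which began when the information statement is filed on January 26, 2012) is February 20, 2012; completed February 10, 2012, before the deadline.
Step 5: the window is 14–124 days after October 17, 2011 (when the board resolution is passed), so October 31, 2011 through February 18, 2012; February 16, 2012 falls inside that range.
Step 6: the earliest permitted date is 35 days after February 10, 2012 (when the proxy materials are mailed), i.e. March 16, 2012; done March 24, 2012, after the minimum wait.
Step 7: 59 days after March 24, 2012 (when the certificate of approval is filed) is May 22, 2012; completed May 19, 2012, before the deadline.

Yes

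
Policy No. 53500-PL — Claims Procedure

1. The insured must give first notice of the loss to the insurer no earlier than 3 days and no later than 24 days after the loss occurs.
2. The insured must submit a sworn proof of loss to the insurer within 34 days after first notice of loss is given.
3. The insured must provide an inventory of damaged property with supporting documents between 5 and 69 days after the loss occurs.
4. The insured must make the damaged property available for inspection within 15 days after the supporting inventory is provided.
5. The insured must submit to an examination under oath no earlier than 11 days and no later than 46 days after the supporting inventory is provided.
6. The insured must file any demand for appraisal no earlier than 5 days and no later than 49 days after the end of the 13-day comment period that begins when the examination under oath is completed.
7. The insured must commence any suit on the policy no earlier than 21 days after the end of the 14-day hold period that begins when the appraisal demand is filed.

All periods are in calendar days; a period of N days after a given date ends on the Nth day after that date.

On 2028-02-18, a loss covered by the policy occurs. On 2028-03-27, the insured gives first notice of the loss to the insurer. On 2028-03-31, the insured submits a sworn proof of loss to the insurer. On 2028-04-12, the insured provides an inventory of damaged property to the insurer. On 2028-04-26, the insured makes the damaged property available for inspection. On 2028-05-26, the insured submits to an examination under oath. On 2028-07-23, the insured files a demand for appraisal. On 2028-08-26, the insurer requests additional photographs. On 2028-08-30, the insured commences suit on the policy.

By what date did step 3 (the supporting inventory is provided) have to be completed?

2028-04-27

Step 3 runs from 2028-02-18, when the loss occurs. The window is 5–69 days after 2028-02-18; it closes on 2028-04-27.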